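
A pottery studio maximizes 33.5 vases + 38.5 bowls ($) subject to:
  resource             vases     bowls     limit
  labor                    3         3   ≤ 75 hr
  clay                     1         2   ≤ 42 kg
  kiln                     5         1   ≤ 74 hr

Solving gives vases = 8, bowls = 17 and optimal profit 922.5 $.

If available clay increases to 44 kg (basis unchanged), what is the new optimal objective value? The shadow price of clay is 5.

Δb = 2, so new z* = 922.5 + (5)·(2) = 922.5 + 10 = 932.5.

932.5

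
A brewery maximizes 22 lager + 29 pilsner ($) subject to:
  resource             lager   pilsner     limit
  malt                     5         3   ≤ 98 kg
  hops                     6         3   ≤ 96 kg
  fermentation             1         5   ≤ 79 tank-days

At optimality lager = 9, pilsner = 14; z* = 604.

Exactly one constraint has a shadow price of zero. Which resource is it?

malt: 87/98 (slack 11)
hops: 96/96 (binding)
fermentation: 79/79 (binding)
By complementary slackness, a constraint with positive slack has shadow price 0 → malt.

malt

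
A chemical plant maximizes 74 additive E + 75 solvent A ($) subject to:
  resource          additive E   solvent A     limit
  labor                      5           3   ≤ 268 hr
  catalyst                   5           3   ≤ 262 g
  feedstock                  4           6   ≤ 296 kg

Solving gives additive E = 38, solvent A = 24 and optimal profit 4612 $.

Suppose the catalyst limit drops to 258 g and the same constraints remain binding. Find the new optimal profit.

4580

Binding: catalyst and feedstock. Non-binding: labor (6 unused).
By complementary slackness, y = 0 for the non-binding constraint.
From A_Bᵀ y = c: 5·y_catalyst + 4·y_feedstock = 74; 3·y_catalyst + 6·y_feedstock = 75.
Solving: y_catalyst = 8, y_feedstock = 8.5.
Δz = y_catalyst·Δb = 8 × (-4) = -32, so new z* = 4612 − 32 = 4580.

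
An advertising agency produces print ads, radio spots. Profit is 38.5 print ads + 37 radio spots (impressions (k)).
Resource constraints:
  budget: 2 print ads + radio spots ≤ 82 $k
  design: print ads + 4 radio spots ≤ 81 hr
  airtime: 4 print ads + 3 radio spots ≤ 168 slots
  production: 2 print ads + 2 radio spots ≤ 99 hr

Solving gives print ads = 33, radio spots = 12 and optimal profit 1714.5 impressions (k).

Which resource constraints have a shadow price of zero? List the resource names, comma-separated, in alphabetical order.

budget, production

budget: 78/82 (slack 4)
design: 81/81 (binding)
airtime: 168/168 (binding)
production: 90/99 (slack 9)
By complementary slackness, a constraint with positive slack has shadow price 0 → budget, production.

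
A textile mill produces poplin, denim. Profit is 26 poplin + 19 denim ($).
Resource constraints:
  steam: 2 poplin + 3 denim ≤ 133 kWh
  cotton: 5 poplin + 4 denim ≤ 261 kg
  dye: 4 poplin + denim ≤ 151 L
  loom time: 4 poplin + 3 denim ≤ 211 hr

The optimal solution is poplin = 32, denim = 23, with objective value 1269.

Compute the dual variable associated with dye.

4

At the optimum: steam uses 133 of 133 (binding); cotton uses 252 of 261 (slack = 9); dye uses 151 of 151 (binding); loom time uses 197 of 211 (slack = 14).
Since cotton, loom time are not tight, their duals are 0.
Dual feasibility on the basic columns requires 2·y_steam + 4·y_dye = 26, 3·y_steam + 1·y_dye = 19.
→ y_steam = 5 and y_dye = 4.
Shadow price of dye = 4.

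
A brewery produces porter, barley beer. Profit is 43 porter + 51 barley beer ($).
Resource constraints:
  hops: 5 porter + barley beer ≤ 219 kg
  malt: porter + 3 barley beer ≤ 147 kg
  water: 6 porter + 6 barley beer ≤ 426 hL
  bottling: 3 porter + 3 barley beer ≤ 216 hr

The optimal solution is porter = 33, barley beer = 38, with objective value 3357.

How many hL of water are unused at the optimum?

water used = 6·33 + 6·38 = 426; slack = 426 − 426 = 0.

0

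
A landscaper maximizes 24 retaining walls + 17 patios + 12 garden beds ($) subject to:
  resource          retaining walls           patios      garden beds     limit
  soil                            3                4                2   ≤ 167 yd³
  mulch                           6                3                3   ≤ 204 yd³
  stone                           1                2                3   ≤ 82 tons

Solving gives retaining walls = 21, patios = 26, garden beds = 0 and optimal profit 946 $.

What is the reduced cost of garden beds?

Check each constraint at x*: soil 167/167 (tight); mulch 204/204 (tight); stone 73/82 (slack 9).
By complementary slackness, y = 0 for the non-binding constraint.
The binding rows give the dual system: 3·y_soil + 6·y_mulch = 24 and 4·y_soil + 3·y_mulch = 17.
→ y_soil = 2 and y_mulch = 3.
Reduced cost of garden beds: c₃ − yᵀa₃ = 12 − (2·2 + 3·3) = 12 − 13 = -1.

-1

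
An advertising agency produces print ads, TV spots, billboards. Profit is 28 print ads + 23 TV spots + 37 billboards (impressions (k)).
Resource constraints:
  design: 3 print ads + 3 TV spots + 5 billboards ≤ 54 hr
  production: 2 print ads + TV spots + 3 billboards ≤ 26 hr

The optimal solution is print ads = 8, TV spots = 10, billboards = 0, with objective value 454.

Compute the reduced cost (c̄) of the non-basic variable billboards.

At the optimum: design uses 54 of 54 (binding); production uses 26 of 26 (binding).
From A_Bᵀ y = c: 3·y_design + 2·y_production = 28; 3·y_design + 1·y_production = 23.
Solving: y_design = 6, y_production = 5.
Reduced cost of billboards: c₃ − yᵀa₃ = 37 − (6·5 + 5·3) = 37 − 45 = -8.

-8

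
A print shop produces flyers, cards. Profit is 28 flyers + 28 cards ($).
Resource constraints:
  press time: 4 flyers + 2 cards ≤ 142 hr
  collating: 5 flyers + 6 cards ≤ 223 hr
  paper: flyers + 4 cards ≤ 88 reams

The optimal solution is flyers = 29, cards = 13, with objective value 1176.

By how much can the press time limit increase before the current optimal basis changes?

Binding constraints: press time, collating. The basis is B = [[4,2],[5,6]] with det 14.
Per unit increase in press time, x* moves by d = (0.4286, -0.3571).
The basis stays optimal until cards reaches 0; allowable increase = 36.4 hr.

36.4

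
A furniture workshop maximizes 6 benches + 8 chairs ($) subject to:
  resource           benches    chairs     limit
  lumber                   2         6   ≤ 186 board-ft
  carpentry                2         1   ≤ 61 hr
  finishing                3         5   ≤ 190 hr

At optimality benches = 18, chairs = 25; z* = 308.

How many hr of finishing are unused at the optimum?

11

finishing used = 3·18 + 5·25 = 179; slack = 190 − 179 = 11.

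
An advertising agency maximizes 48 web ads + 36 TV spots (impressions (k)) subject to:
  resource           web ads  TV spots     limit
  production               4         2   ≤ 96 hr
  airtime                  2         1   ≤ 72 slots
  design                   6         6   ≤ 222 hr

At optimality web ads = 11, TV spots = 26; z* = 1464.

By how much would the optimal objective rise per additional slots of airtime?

0

Binding: production and design. Non-binding: airtime (24 unused).
Slack constraints have shadow price 0 (complementary slackness).
From A_Bᵀ y = c: 4·y_production + 6·y_design = 48; 2·y_production + 6·y_design = 36.
This yields shadow prices y_production = 6, y_design = 4.
Shadow price of airtime = 0.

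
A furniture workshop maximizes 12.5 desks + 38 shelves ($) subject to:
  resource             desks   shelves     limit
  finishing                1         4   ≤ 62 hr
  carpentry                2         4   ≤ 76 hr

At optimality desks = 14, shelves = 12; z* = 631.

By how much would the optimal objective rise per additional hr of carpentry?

At the optimum: finishing uses 62 of 62 (binding); carpentry uses 76 of 76 (binding).
Dual feasibility on the basic columns requires 1·y_finishing + 2·y_carpentry = 12.5, 4·y_finishing + 4·y_carpentry = 38.
Solving: y_finishing = 6.5, y_carpentry = 3.
Shadow price of carpentry = 3.

3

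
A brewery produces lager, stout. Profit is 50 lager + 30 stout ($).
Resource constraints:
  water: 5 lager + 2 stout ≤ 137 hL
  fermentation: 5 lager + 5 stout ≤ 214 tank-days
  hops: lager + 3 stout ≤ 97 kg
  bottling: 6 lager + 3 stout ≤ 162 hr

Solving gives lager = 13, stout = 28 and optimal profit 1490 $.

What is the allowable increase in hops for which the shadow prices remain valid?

9

Binding constraints: hops, bottling. The basis is B = [[1,3],[6,3]] with det -15.
Per unit increase in hops, x* moves by d = (-0.2, 0.4).
The basis stays optimal until fermentation becomes binding; allowable increase = 9 kg.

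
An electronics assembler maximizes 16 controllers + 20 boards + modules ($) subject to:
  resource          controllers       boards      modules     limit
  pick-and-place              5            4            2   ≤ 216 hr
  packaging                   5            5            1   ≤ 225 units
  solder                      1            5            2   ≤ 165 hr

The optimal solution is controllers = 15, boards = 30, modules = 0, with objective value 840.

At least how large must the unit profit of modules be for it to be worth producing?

At the optimum: pick-and-place uses 195 of 216 (slack = 21); packaging uses 225 of 225 (binding); solder uses 165 of 165 (binding).
Slack constraints have shadow price 0 (complementary slackness).
Dual feasibility on the basic columns requires 5·y_packaging + 1·y_solder = 16, 5·y_packaging + 5·y_solder = 20.
This yields shadow prices y_packaging = 3, y_solder = 1.
modules enters the basis when its profit ≥ yᵀa₃ = 3·1 + 1·2 = 5.

5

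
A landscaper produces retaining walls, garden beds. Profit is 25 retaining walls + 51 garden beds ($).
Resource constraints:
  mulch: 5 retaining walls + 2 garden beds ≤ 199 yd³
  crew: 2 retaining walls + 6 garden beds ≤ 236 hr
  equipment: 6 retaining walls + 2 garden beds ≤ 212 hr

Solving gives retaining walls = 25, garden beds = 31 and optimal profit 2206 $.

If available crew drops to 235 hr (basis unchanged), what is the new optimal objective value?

2198

At the optimum: mulch uses 187 of 199 (slack = 12); crew uses 236 of 236 (binding); equipment uses 212 of 212 (binding).
By complementary slackness, y = 0 for the non-binding constraint.
Dual feasibility on the basic columns requires 2·y_crew + 6·y_equipment = 25, 6·y_crew + 2·y_equipment = 51.
This yields shadow prices y_crew = 8, y_equipment = 1.5.
Δz = y_crew·Δb = 8 × (-1) = -8, so new z* = 2206 − 8 = 2198.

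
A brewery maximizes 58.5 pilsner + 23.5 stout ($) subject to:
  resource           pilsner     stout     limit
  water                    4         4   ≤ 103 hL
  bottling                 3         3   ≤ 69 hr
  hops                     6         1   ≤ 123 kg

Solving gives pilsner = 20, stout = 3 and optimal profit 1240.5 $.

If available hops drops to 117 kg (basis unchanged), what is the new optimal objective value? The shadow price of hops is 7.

Δb = -6, so new z* = 1240.5 + (7)·(-6) = 1240.5 − 42 = 1198.5.

1198.5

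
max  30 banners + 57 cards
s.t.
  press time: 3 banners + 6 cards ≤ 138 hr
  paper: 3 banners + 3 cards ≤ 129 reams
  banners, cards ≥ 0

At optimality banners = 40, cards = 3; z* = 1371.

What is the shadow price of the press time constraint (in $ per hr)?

At the optimum: press time uses 138 of 138 (binding); paper uses 129 of 129 (binding).
From A_Bᵀ y = c: 3·y_press time + 3·y_paper = 30; 6·y_press time + 3·y_paper = 57.
This yields shadow prices y_press time = 9, y_paper = 1.
Shadow price of press time = 9.

9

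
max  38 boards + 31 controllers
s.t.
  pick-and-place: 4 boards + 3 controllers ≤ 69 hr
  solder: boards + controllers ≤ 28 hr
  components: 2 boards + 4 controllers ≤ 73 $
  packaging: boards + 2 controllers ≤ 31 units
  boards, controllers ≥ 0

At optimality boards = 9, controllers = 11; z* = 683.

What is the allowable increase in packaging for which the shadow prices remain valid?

Binding constraints: pick-and-place, packaging. The basis is B = [[4,3],[1,2]] with det 5.
Per unit increase in packaging, x* moves by d = (-0.6, 0.8).
The basis stays optimal until components becomes binding; allowable increase = 5.5 units.

5.5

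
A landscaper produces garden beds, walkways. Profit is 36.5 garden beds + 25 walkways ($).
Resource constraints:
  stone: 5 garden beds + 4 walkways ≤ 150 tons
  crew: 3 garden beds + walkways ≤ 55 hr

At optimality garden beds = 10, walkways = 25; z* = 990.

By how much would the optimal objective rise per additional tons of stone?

Both stone and crew are binding at x*.
Dual feasibility on the basic columns requires 5·y_stone + 3·y_crew = 36.5, 4·y_stone + 1·y_crew = 25.
→ y_stone = 5.5 and y_crew = 3.
Shadow price of stone = 5.5.

5.5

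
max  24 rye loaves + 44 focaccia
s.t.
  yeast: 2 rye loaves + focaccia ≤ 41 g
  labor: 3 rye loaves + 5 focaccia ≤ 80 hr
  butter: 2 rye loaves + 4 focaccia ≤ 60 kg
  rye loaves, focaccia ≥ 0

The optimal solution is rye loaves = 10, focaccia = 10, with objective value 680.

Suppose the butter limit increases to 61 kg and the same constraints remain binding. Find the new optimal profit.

Check each constraint at x*: yeast 30/41 (slack 11); labor 80/80 (tight); butter 60/60 (tight).
Since yeast is not tight, its dual is 0.
The binding rows give the dual system: 3·y_labor + 2·y_butter = 24 and 5·y_labor + 4·y_butter = 44.
Solving: y_labor = 4, y_butter = 6.
Δz = y_butter·Δb = 6 × (1) = 6, so new z* = 680 + 6 = 686.

686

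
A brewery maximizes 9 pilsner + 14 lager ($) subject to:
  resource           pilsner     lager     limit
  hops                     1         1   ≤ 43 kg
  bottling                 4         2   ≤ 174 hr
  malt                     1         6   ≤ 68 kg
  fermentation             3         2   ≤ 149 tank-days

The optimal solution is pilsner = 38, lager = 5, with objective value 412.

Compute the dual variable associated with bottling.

0

Binding: hops and malt. Non-binding: bottling (12 unused), fermentation (25 unused).
Slack constraints have shadow price 0 (complementary slackness).
From A_Bᵀ y = c: 1·y_hops + 1·y_malt = 9; 1·y_hops + 6·y_malt = 14.
→ y_hops = 8 and y_malt = 1.
Shadow price of bottling = 0.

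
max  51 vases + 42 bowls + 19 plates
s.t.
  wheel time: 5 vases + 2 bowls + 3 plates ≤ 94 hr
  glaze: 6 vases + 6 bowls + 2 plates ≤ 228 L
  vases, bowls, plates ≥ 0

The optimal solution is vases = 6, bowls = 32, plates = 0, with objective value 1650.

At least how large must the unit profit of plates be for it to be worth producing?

Check each constraint at x*: wheel time 94/94 (tight); glaze 228/228 (tight).
From A_Bᵀ y = c: 5·y_wheel time + 6·y_glaze = 51; 2·y_wheel time + 6·y_glaze = 42.
→ y_wheel time = 3 and y_glaze = 6.
plates enters the basis when its profit ≥ yᵀa₃ = 3·3 + 6·2 = 21.

21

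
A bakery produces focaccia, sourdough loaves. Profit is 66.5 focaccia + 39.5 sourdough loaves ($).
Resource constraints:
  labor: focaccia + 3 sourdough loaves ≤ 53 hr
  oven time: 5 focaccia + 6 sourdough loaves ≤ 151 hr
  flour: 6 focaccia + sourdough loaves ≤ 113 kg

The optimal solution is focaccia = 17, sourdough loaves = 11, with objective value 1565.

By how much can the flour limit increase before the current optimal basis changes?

Binding constraints: oven time, flour. The basis is B = [[5,6],[6,1]] with det -31.
Per unit increase in flour, x* moves by d = (0.1935, -0.1613).
The basis stays optimal until sourdough loaves reaches 0; allowable increase = 68.2 kg.

68.2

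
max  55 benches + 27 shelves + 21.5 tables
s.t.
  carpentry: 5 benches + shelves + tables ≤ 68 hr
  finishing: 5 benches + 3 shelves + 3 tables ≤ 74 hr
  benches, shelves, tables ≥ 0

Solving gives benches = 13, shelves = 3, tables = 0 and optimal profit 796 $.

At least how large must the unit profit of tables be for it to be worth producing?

Both carpentry and finishing are binding at x*.
The binding rows give the dual system: 5·y_carpentry + 5·y_finishing = 55 and 1·y_carpentry + 3·y_finishing = 27.
Solving: y_carpentry = 3, y_finishing = 8.
tables enters the basis when its profit ≥ yᵀa₃ = 3·1 + 8·3 = 27.

27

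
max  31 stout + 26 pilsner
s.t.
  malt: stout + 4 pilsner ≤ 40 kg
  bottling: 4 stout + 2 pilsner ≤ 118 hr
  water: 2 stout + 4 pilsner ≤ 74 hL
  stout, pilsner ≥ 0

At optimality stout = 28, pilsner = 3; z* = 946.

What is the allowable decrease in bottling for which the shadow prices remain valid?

Binding constraints: malt, bottling. The basis is B = [[1,4],[4,2]] with det -14.
Per unit decrease in bottling, x* moves by d = (-0.2857, 0.0714).
The basis stays optimal until stout reaches 0; allowable decrease = 98 hr.

98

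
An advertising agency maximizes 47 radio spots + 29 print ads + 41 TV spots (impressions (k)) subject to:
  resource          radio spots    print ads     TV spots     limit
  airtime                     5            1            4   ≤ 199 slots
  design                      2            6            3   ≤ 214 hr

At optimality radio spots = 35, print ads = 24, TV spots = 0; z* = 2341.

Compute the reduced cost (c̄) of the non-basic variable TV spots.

Both airtime and design are binding at x*.
The binding rows give the dual system: 5·y_airtime + 2·y_design = 47 and 1·y_airtime + 6·y_design = 29.
→ y_airtime = 8 and y_design = 3.5.
Reduced cost of TV spots: c₃ − yᵀa₃ = 41 − (8·4 + 3.5·3) = 41 − 42.5 = -1.5.

-1.5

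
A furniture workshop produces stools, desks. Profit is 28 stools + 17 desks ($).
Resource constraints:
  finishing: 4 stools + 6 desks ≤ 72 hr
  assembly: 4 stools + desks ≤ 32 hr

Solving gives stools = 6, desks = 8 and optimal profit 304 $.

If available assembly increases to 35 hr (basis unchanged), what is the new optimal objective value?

319

Check each constraint at x*: finishing 72/72 (tight); assembly 32/32 (tight).
The binding rows give the dual system: 4·y_finishing + 4·y_assembly = 28 and 6·y_finishing + 1·y_assembly = 17.
Solving: y_finishing = 2, y_assembly = 5.
Δz = y_assembly·Δb = 5 × (3) = 15, so new z* = 304 + 15 = 319.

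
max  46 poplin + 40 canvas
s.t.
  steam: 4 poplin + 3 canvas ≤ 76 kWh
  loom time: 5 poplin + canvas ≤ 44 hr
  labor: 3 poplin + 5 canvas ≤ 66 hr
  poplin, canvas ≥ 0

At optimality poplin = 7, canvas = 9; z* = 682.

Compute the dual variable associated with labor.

7

Binding: loom time and labor. Non-binding: steam (21 unused).
Since steam is not tight, its dual is 0.
The binding rows give the dual system: 5·y_loom time + 3·y_labor = 46 and 1·y_loom time + 5·y_labor = 40.
→ y_loom time = 5 and y_labor = 7.
Shadow price of labor = 7.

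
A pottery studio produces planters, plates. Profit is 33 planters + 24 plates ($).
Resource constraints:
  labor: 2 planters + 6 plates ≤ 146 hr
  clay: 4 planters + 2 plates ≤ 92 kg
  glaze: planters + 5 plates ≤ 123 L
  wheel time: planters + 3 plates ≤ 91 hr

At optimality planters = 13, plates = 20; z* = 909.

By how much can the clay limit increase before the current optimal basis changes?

Binding constraints: labor, clay. The basis is B = [[2,6],[4,2]] with det -20.
Per unit increase in clay, x* moves by d = (0.3, -0.1).
The basis stays optimal until plates reaches 0; allowable increase = 200 kg.

200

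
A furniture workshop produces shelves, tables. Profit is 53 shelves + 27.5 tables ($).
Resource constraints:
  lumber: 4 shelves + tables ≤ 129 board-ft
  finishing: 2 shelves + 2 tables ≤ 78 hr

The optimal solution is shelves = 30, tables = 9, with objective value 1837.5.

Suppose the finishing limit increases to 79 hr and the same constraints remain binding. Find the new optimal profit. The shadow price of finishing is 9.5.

1847

Δb = 1, so new z* = 1837.5 + (9.5)·(1) = 1837.5 + 9.5 = 1847.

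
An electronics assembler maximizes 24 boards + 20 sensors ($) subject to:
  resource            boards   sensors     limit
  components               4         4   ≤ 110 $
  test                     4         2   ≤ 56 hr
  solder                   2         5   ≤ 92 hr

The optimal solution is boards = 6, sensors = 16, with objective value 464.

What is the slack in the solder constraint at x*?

0

solder used = 2·6 + 5·16 = 92; slack = 92 − 92 = 0.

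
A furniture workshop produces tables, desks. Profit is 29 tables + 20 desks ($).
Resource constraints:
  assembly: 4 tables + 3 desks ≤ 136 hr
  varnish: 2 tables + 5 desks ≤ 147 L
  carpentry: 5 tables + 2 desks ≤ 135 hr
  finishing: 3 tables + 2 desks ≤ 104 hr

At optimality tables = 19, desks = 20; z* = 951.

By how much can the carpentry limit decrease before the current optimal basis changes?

Binding constraints: assembly, carpentry. The basis is B = [[4,3],[5,2]] with det -7.
Per unit decrease in carpentry, x* moves by d = (-0.4286, 0.5714).
The basis stays optimal until varnish becomes binding; allowable decrease = 4.5 hr.

4.5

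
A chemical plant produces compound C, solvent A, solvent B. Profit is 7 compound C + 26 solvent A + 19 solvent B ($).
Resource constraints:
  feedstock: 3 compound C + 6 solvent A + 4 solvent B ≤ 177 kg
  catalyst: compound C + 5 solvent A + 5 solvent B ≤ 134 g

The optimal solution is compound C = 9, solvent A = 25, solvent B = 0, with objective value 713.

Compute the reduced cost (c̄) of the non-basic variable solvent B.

Both feedstock and catalyst are binding at x*.
The binding rows give the dual system: 3·y_feedstock + 1·y_catalyst = 7 and 6·y_feedstock + 5·y_catalyst = 26.
→ y_feedstock = 1 and y_catalyst = 4.
Reduced cost of solvent B: c₃ − yᵀa₃ = 19 − (1·4 + 4·5) = 19 − 24 = -5.

-5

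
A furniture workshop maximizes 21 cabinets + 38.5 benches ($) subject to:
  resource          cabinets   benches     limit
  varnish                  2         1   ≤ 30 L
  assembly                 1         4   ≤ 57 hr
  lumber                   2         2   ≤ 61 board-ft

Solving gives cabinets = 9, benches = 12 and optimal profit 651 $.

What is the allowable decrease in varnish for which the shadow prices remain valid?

Binding constraints: varnish, assembly. The basis is B = [[2,1],[1,4]] with det 7.
Per unit decrease in varnish, x* moves by d = (-0.5714, 0.1429).
The basis stays optimal until cabinets reaches 0; allowable decrease = 15.75 L.

15.75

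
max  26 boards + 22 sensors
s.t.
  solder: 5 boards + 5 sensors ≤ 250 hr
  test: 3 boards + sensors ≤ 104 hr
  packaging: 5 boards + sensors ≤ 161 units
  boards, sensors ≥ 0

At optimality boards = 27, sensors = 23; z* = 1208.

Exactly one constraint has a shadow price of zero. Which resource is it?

packaging

solder: 250/250 (binding)
test: 104/104 (binding)
packaging: 158/161 (slack 3)
By complementary slackness, a constraint with positive slack has shadow price 0 → packaging.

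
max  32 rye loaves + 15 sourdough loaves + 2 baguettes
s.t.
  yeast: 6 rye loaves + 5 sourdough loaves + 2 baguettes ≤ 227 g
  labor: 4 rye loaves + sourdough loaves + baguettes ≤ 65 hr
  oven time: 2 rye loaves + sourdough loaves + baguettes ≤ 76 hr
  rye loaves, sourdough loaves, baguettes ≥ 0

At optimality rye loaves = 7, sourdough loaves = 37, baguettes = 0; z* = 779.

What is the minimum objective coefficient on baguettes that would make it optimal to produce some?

9

Binding: yeast and labor. Non-binding: oven time (25 unused).
Slack constraints have shadow price 0 (complementary slackness).
From A_Bᵀ y = c: 6·y_yeast + 4·y_labor = 32; 5·y_yeast + 1·y_labor = 15.
Solving: y_yeast = 2, y_labor = 5.
baguettes enters the basis when its profit ≥ yᵀa₃ = 2·2 + 5·1 = 9.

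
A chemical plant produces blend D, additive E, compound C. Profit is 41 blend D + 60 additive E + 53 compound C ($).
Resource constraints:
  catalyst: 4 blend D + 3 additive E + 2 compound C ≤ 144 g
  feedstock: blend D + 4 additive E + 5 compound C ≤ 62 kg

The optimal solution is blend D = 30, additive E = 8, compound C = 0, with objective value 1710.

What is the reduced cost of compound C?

At the optimum: catalyst uses 144 of 144 (binding); feedstock uses 62 of 62 (binding).
The binding rows give the dual system: 4·y_catalyst + 1·y_feedstock = 41 and 3·y_catalyst + 4·y_feedstock = 60.
→ y_catalyst = 8 and y_feedstock = 9.
Reduced cost of compound C: c₃ − yᵀa₃ = 53 − (8·2 + 9·5) = 53 − 61 = -8.

-8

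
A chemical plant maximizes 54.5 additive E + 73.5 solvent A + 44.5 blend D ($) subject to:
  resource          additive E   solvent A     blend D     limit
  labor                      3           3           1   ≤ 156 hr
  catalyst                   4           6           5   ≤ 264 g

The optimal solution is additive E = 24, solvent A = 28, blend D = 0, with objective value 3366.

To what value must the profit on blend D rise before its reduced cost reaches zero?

Check each constraint at x*: labor 156/156 (tight); catalyst 264/264 (tight).
From A_Bᵀ y = c: 3·y_labor + 4·y_catalyst = 54.5; 3·y_labor + 6·y_catalyst = 73.5.
Solving: y_labor = 5.5, y_catalyst = 9.5.
blend D enters the basis when its profit ≥ yᵀa₃ = 5.5·1 + 9.5·5 = 53.

53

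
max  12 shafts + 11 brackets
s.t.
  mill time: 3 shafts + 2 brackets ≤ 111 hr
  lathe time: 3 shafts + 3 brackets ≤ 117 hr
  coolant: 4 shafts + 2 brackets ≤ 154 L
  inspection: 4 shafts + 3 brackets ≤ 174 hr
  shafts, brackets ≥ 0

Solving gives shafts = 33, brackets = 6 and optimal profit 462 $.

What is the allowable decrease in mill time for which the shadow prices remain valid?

Binding constraints: mill time, lathe time. The basis is B = [[3,2],[3,3]] with det 3.
Per unit decrease in mill time, x* moves by d = (-1, 1).
The basis stays optimal until shafts reaches 0; allowable decrease = 33 hr.

33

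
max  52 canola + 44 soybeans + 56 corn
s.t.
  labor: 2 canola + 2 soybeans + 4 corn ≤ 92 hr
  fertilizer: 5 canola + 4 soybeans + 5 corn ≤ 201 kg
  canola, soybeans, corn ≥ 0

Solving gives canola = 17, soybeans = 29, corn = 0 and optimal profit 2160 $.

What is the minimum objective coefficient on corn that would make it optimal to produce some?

64

Check each constraint at x*: labor 92/92 (tight); fertilizer 201/201 (tight).
From A_Bᵀ y = c: 2·y_labor + 5·y_fertilizer = 52; 2·y_labor + 4·y_fertilizer = 44.
Solving: y_labor = 6, y_fertilizer = 8.
corn enters the basis when its profit ≥ yᵀa₃ = 6·4 + 8·5 = 64.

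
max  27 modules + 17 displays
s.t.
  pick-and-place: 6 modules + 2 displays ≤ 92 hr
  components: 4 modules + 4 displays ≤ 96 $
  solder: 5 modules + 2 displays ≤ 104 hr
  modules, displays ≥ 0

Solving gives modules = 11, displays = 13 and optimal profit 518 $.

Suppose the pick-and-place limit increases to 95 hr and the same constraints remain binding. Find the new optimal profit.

Check each constraint at x*: pick-and-place 92/92 (tight); components 96/96 (tight); solder 81/104 (slack 23).
By complementary slackness, y = 0 for the non-binding constraint.
The binding rows give the dual system: 6·y_pick-and-place + 4·y_components = 27 and 2·y_pick-and-place + 4·y_components = 17.
→ y_pick-and-place = 2.5 and y_components = 3.
Δz = y_pick-and-place·Δb = 2.5 × (3) = 7.5, so new z* = 518 + 7.5 = 525.5.

525.5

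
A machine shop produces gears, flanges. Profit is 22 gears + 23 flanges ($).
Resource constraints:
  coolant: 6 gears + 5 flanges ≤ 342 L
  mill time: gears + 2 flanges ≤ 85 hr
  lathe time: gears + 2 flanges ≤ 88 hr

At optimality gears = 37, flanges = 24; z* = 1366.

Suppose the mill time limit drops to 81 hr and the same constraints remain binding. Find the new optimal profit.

1350

At the optimum: coolant uses 342 of 342 (binding); mill time uses 85 of 85 (binding); lathe time uses 85 of 88 (slack = 3).
Since lathe time is not tight, its dual is 0.
From A_Bᵀ y = c: 6·y_coolant + 1·y_mill time = 22; 5·y_coolant + 2·y_mill time = 23.
Solving: y_coolant = 3, y_mill time = 4.
Δz = y_mill time·Δb = 4 × (-4) = -16, so new z* = 1366 − 16 = 1350.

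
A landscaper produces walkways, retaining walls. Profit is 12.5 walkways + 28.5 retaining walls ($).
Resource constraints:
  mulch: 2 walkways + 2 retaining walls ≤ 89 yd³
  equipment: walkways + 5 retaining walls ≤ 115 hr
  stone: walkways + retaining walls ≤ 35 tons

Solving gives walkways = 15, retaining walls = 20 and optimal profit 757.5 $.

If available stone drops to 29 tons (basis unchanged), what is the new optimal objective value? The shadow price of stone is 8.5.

Δb = -6, so new z* = 757.5 + (8.5)·(-6) = 757.5 − 51 = 706.5.

706.5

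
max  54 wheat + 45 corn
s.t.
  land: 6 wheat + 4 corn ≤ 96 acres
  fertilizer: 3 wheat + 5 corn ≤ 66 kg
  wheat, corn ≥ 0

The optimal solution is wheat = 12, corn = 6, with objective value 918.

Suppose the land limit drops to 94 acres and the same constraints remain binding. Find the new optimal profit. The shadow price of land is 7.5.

903

Δb = -2, so new z* = 918 + (7.5)·(-2) = 918 − 15 = 903.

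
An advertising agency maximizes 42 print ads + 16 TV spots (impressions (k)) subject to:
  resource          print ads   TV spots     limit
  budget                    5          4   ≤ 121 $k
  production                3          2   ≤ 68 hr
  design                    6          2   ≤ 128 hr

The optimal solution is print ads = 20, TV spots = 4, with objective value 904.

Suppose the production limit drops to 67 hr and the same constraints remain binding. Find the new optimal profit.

Check each constraint at x*: budget 116/121 (slack 5); production 68/68 (tight); design 128/128 (tight).
Since budget is not tight, its dual is 0.
The binding rows give the dual system: 3·y_production + 6·y_design = 42 and 2·y_production + 2·y_design = 16.
Solving: y_production = 2, y_design = 6.
Δz = y_production·Δb = 2 × (-1) = -2, so new z* = 904 − 2 = 902.

902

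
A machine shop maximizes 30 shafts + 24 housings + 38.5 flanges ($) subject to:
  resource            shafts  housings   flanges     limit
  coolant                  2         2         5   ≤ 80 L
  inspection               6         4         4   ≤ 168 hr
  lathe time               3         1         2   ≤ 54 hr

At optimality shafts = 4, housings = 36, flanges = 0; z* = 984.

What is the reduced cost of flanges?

Check each constraint at x*: coolant 80/80 (tight); inspection 168/168 (tight); lathe time 48/54 (slack 6).
Slack constraints have shadow price 0 (complementary slackness).
Dual feasibility on the basic columns requires 2·y_coolant + 6·y_inspection = 30, 2·y_coolant + 4·y_inspection = 24.
→ y_coolant = 6 and y_inspection = 3.
Reduced cost of flanges: c₃ − yᵀa₃ = 38.5 − (6·5 + 3·4) = 38.5 − 42 = -3.5.

-3.5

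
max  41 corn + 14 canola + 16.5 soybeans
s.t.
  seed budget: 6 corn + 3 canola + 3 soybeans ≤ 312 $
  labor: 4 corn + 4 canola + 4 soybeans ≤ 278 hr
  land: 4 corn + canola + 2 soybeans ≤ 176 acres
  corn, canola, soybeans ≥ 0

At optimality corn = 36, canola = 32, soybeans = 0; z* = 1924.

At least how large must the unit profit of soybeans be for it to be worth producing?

At the optimum: seed budget uses 312 of 312 (binding); labor uses 272 of 278 (slack = 6); land uses 176 of 176 (binding).
Slack constraints have shadow price 0 (complementary slackness).
Dual feasibility on the basic columns requires 6·y_seed budget + 4·y_land = 41, 3·y_seed budget + 1·y_land = 14.
This yields shadow prices y_seed budget = 2.5, y_land = 6.5.
soybeans enters the basis when its profit ≥ yᵀa₃ = 2.5·3 + 6.5·2 = 20.5.

20.5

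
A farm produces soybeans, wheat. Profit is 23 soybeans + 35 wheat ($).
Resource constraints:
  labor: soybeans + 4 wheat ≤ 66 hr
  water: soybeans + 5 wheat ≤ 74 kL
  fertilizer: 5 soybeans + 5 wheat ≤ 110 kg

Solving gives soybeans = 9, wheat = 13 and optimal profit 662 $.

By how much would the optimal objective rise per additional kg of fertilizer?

Check each constraint at x*: labor 61/66 (slack 5); water 74/74 (tight); fertilizer 110/110 (tight).
By complementary slackness, y = 0 for the non-binding constraint.
Dual feasibility on the basic columns requires 1·y_water + 5·y_fertilizer = 23, 5·y_water + 5·y_fertilizer = 35.
Solving: y_water = 3, y_fertilizer = 4.
Shadow price of fertilizer = 4.

4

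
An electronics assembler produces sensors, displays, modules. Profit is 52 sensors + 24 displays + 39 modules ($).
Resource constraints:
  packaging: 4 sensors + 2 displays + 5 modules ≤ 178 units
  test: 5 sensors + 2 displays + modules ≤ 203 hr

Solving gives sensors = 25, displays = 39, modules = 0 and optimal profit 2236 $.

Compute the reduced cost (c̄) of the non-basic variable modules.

-5

Both packaging and test are binding at x*.
The binding rows give the dual system: 4·y_packaging + 5·y_test = 52 and 2·y_packaging + 2·y_test = 24.
→ y_packaging = 8 and y_test = 4.
Reduced cost of modules: c₃ − yᵀa₃ = 39 − (8·5 + 4·1) = 39 − 44 = -5.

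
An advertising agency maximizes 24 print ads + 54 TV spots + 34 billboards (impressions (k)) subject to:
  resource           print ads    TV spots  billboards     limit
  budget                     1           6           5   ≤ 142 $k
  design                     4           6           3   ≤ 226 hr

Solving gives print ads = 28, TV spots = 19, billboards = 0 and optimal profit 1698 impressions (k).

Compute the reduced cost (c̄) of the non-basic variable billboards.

-1

At the optimum: budget uses 142 of 142 (binding); design uses 226 of 226 (binding).
From A_Bᵀ y = c: 1·y_budget + 4·y_design = 24; 6·y_budget + 6·y_design = 54.
This yields shadow prices y_budget = 4, y_design = 5.
Reduced cost of billboards: c₃ − yᵀa₃ = 34 − (4·5 + 5·3) = 34 − 35 = -1.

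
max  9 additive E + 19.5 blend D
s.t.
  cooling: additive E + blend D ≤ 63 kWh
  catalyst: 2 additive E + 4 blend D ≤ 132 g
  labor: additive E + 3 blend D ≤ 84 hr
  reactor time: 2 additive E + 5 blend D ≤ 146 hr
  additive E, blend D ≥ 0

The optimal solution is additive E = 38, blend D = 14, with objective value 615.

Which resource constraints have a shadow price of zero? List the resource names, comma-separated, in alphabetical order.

cooling: 52/63 (slack 11)
catalyst: 132/132 (binding)
labor: 80/84 (slack 4)
reactor time: 146/146 (binding)
By complementary slackness, a constraint with positive slack has shadow price 0 → cooling, labor.

cooling, labor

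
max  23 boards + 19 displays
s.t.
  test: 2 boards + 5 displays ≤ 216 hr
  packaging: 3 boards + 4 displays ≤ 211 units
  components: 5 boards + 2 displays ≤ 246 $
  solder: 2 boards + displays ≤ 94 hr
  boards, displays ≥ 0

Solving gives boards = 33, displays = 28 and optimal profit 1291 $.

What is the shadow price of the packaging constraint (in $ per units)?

3

At the optimum: test uses 206 of 216 (slack = 10); packaging uses 211 of 211 (binding); components uses 221 of 246 (slack = 25); solder uses 94 of 94 (binding).
Since test, components are not tight, their duals are 0.
Dual feasibility on the basic columns requires 3·y_packaging + 2·y_solder = 23, 4·y_packaging + 1·y_solder = 19.
This yields shadow prices y_packaging = 3, y_solder = 7.
Shadow price of packaging = 3.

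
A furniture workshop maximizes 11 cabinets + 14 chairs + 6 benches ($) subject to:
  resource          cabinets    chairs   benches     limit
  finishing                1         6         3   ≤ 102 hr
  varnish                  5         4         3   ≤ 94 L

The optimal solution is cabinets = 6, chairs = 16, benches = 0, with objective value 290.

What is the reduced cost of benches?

-3

Check each constraint at x*: finishing 102/102 (tight); varnish 94/94 (tight).
Dual feasibility on the basic columns requires 1·y_finishing + 5·y_varnish = 11, 6·y_finishing + 4·y_varnish = 14.
Solving: y_finishing = 1, y_varnish = 2.
Reduced cost of benches: c₃ − yᵀa₃ = 6 − (1·3 + 2·3) = 6 − 9 = -3.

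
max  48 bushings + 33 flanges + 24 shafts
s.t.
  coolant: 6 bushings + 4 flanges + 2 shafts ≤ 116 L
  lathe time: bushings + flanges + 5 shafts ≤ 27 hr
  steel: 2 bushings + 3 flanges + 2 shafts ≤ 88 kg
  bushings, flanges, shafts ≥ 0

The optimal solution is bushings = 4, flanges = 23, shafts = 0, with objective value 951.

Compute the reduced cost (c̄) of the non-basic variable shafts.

At the optimum: coolant uses 116 of 116 (binding); lathe time uses 27 of 27 (binding); steel uses 77 of 88 (slack = 11).
By complementary slackness, y = 0 for the non-binding constraint.
The binding rows give the dual system: 6·y_coolant + 1·y_lathe time = 48 and 4·y_coolant + 1·y_lathe time = 33.
→ y_coolant = 7.5 and y_lathe time = 3.
Reduced cost of shafts: c₃ − yᵀa₃ = 24 − (7.5·2 + 3·5) = 24 − 30 = -6.

-6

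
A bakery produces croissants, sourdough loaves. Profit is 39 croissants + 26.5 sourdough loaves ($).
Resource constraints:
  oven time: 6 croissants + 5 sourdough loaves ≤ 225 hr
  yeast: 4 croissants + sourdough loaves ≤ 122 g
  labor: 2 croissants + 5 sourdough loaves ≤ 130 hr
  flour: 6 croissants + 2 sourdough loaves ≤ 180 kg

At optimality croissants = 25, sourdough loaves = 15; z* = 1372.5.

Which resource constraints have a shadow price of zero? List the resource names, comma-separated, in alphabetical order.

labor, yeast

oven time: 225/225 (binding)
yeast: 115/122 (slack 7)
labor: 125/130 (slack 5)
flour: 180/180 (binding)
By complementary slackness, a constraint with positive slack has shadow price 0 → labor, yeast.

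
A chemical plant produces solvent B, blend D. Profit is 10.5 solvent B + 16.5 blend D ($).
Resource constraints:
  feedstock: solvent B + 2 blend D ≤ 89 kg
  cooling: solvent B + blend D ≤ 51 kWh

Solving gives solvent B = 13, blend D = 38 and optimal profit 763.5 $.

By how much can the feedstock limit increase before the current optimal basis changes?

13

Binding constraints: feedstock, cooling. The basis is B = [[1,2],[1,1]] with det -1.
Per unit increase in feedstock, x* moves by d = (-1, 1).
The basis stays optimal until solvent B reaches 0; allowable increase = 13 kg.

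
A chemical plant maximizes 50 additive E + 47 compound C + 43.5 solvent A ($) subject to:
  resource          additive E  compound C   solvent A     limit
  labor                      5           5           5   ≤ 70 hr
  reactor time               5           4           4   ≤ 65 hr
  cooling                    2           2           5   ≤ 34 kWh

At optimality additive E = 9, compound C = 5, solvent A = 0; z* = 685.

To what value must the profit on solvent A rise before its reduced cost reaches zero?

47

Binding: labor and reactor time. Non-binding: cooling (6 unused).
Slack constraints have shadow price 0 (complementary slackness).
The binding rows give the dual system: 5·y_labor + 5·y_reactor time = 50 and 5·y_labor + 4·y_reactor time = 47.
This yields shadow prices y_labor = 7, y_reactor time = 3.
solvent A enters the basis when its profit ≥ yᵀa₃ = 7·5 + 3·4 = 47.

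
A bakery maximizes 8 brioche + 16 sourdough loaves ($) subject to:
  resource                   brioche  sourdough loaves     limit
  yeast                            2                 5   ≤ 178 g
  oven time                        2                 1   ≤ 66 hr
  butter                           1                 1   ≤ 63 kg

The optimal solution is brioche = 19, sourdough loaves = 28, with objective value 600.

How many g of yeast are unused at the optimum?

yeast used = 2·19 + 5·28 = 178; slack = 178 − 178 = 0.

0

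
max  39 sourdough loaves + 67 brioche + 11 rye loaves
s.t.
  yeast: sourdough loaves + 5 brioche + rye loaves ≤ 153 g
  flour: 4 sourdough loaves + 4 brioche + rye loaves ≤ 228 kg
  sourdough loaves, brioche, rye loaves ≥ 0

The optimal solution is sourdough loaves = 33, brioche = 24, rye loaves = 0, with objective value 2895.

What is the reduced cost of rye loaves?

Both yeast and flour are binding at x*.
From A_Bᵀ y = c: 1·y_yeast + 4·y_flour = 39; 5·y_yeast + 4·y_flour = 67.
This yields shadow prices y_yeast = 7, y_flour = 8.
Reduced cost of rye loaves: c₃ − yᵀa₃ = 11 − (7·1 + 8·1) = 11 − 15 = -4.

-4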